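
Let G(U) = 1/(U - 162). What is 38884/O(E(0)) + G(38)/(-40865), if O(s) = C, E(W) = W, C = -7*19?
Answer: -197035337707/673945580 ≈ -292.36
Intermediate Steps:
C = -133
G(U) = 1/(-162 + U)
O(s) = -133
38884/O(E(0)) + G(38)/(-40865) = 38884/(-133) + 1/((-162 + 38)*(-40865)) = 38884*(-1/133) - 1/40865/(-124) = -38884/133 - 1/124*(-1/40865) = -38884/133 + 1/5067260 = -197035337707/673945580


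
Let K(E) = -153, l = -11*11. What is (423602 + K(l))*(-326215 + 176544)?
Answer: -63378035279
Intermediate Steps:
l = -121
(423602 + K(l))*(-326215 + 176544) = (423602 - 153)*(-326215 + 176544) = 423449*(-149671) = -63378035279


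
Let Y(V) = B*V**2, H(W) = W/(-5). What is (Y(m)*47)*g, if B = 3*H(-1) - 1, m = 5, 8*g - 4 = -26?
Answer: 2585/2 ≈ 1292.5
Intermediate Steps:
g = -11/4 (g = 1/2 + (1/8)*(-26) = 1/2 - 13/4 = -11/4 ≈ -2.7500)
H(W) = -W/5 (H(W) = W*(-1/5) = -W/5)
B = -2/5 (B = 3*(-1/5*(-1)) - 1 = 3*(1/5) - 1 = 3/5 - 1 = -2/5 ≈ -0.40000)
Y(V) = -2*V**2/5
(Y(m)*47)*g = (-2/5*5**2*47)*(-11/4) = (-2/5*25*47)*(-11/4) = -10*47*(-11/4) = -470*(-11/4) = 2585/2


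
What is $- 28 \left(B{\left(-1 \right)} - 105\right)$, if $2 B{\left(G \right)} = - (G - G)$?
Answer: $2940$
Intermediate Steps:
$B{\left(G \right)} = 0$ ($B{\left(G \right)} = \frac{\left(-1\right) \left(G - G\right)}{2} = \frac{\left(-1\right) 0}{2} = \frac{1}{2} \cdot 0 = 0$)
$- 28 \left(B{\left(-1 \right)} - 105\right) = - 28 \left(0 - 105\right) = \left(-28\right) \left(-105\right) = 2940$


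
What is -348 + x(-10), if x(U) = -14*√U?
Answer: -348 - 14*I*√10 ≈ -348.0 - 44.272*I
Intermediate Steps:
-348 + x(-10) = -348 - 14*I*√10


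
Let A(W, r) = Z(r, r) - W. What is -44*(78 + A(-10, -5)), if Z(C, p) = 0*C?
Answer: -3872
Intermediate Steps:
Z(C, p) = 0
A(W, r) = -W (A(W, r) = 0 - W = -W)
-44*(78 + A(-10, -5)) = -44*(78 - 1*(-10)) = -44*(78 + 10) = -44*88 = -3872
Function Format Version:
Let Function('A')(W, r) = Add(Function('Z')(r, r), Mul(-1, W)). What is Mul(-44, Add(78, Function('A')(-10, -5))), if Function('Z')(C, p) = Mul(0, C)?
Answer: -3872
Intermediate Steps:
Function('Z')(C, p) = 0
Function('A')(W, r) = Mul(-1, W) (Function('A')(W, r) = Add(0, Mul(-1, W)) = Mul(-1, W))
Mul(-44, Add(78, Function('A')(-10, -5))) = Mul(-44, Add(78, Mul(-1, -10))) = Mul(-44, Add(78, 10)) = Mul(-44, 88) = -3872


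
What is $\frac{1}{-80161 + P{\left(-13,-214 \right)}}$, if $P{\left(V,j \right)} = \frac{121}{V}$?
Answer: $- \frac{13}{1042214} \approx -1.2473 \cdot 10^{-5}$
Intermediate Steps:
$\frac{1}{-80161 + P{\left(-13,-214 \right)}} = \frac{1}{-80161 + \frac{121}{-13}} = \frac{1}{-80161 + 121 \left(- \frac{1}{13}\right)} = \frac{1}{-80161 - \frac{121}{13}} = \frac{1}{- \frac{1042214}{13}} = - \frac{13}{1042214}$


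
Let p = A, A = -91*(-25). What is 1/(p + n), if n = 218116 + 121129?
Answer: 1/341520 ≈ 2.9281e-6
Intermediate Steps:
n = 339245
A = 2275
p = 2275
1/(p + n) = 1/(2275 + 339245) = 1/341520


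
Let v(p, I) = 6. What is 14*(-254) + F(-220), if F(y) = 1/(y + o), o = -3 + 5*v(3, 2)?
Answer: -686309/193 ≈ -3556.0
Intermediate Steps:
o = 27 (o = -3 + 5*6 = -3 + 30 = 27)
F(y) = 1/(27 + y) (F(y) = 1/(y + 27) = 1/(27 + y))
14*(-254) + F(-220) = 14*(-254) + 1/(27 - 220) = -3556 + 1/(-193) = -3556 - 1/193 = -686309/193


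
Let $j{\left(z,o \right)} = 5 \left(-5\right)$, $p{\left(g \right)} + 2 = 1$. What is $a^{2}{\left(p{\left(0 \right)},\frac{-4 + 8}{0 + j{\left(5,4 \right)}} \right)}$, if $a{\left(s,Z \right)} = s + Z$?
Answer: $\frac{841}{625} \approx 1.3456$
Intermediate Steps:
$p{\left(g \right)} = -1$ ($p{\left(g \right)} = -2 + 1 = -1$)
$j{\left(z,o \right)} = -25$
$a{\left(s,Z \right)} = Z + s$
$a^{2}{\left(p{\left(0 \right)},\frac{-4 + 8}{0 + j{\left(5,4 \right)}} \right)} = \left(\frac{-4 + 8}{0 - 25} - 1\right)^{2} = \left(\frac{4}{-25} - 1\right)^{2} = \left(4 \left(- \frac{1}{25}\right) - 1\right)^{2} = \left(- \frac{4}{25} - 1\right)^{2} = \left(- \frac{29}{25}\right)^{2} = \frac{841}{625}$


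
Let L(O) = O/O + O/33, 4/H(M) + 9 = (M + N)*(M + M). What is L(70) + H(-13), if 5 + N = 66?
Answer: 14371/4609 ≈ 3.1180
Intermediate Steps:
N = 61 (N = -5 + 66 = 61)
H(M) = 4/(-9 + 2*M*(61 + M)) (H(M) = 4/(-9 + (M + 61)*(M + M)) = 4/(-9 + (61 + M)*(2*M)) = 4/(-9 + 2*M*(61 + M)))
L(O) = 1 + O/33 (L(O) = 1 + O*(1/33) = 1 + O/33)
L(70) + H(-13) = (1 + (1/33)*70) + 4/(-9 + 2*(-13)² + 122*(-13)) = (1 + 70/33) + 4/(-9 + 2*169 - 1586) = 103/33 + 4/(-9 + 338 - 1586) = 103/33 + 4/(-1257) = 103/33 + 4*(-1/1257) = 103/33 - 4/1257 = 14371/4609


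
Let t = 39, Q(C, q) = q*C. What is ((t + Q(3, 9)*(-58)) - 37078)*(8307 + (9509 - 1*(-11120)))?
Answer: -1117074280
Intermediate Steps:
Q(C, q) = C*q
((t + Q(3, 9)*(-58)) - 37078)*(8307 + (9509 - 1*(-11120))) = ((39 + (3*9)*(-58)) - 37078)*(8307 + (9509 - 1*(-11120))) = ((39 + 27*(-58)) - 37078)*(8307 + (9509 + 11120)) = ((39 - 1566) - 37078)*(8307 + 20629) = (-1527 - 37078)*28936 = -38605*28936 = -1117074280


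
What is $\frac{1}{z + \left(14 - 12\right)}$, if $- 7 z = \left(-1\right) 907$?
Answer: $\frac{7}{921} \approx 0.0076004$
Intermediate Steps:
$z = \frac{907}{7}$ ($z = - \frac{\left(-1\right) 907}{7} = \left(- \frac{1}{7}\right) \left(-907\right) = \frac{907}{7} \approx 129.57$)
$\frac{1}{z + \left(14 - 12\right)} = \frac{1}{\frac{907}{7} + \left(14 - 12\right)} = \frac{1}{\frac{907}{7} + 2} = \frac{1}{\frac{921}{7}} = \frac{7}{921}$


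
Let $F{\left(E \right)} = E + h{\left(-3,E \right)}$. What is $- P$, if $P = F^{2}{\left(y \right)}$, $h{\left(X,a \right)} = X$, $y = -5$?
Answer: $-64$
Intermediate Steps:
$F{\left(E \right)} = -3 + E$ ($F{\left(E \right)} = E - 3 = -3 + E$)
$P = 64$ ($P = \left(-3 - 5\right)^{2} = \left(-8\right)^{2} = 64$)
$- P = \left(-1\right) 64 = -64$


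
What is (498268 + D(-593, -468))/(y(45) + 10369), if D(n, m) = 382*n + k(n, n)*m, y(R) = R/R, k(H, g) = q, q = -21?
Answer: 28157/1037 ≈ 27.152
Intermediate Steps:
k(H, g) = -21
y(R) = 1
D(n, m) = -21*m + 382*n (D(n, m) = 382*n - 21*m = -21*m + 382*n)
(498268 + D(-593, -468))/(y(45) + 10369) = (498268 + (-21*(-468) + 382*(-593)))/(1 + 10369) = (498268 + (9828 - 226526))/10370 = (498268 - 216698)*(1/10370) = 281570*(1/10370) = 28157/1037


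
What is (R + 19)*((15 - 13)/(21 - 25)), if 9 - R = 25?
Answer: -3/2 ≈ -1.5000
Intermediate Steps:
R = -16 (R = 9 - 1*25 = 9 - 25 = -16)
(R + 19)*((15 - 13)/(21 - 25)) = (-16 + 19)*((15 - 13)/(21 - 25)) = 3*(2/(-4)) = 3*(2*(-¼)) = 3*(-½) = -3/2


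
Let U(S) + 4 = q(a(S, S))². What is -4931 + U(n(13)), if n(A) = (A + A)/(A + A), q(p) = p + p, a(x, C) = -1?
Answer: -4931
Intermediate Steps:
q(p) = 2*p
n(A) = 1 (n(A) = (2*A)/((2*A)) = (2*A)*(1/(2*A)) = 1)
U(S) = 0 (U(S) = -4 + (2*(-1))² = -4 + (-2)² = -4 + 4 = 0)
-4931 + U(n(13)) = -4931 + 0 = -4931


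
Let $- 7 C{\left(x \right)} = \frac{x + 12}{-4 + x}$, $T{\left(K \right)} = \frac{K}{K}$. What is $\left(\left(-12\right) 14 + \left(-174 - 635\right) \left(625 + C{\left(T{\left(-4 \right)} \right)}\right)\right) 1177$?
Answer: $- \frac{12514064090}{21} \approx -5.9591 \cdot 10^{8}$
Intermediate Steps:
$T{\left(K \right)} = 1$
$C{\left(x \right)} = - \frac{12 + x}{7 \left(-4 + x\right)}$ ($C{\left(x \right)} = - \frac{\left(x + 12\right) \frac{1}{-4 + x}}{7} = - \frac{\left(12 + x\right) \frac{1}{-4 + x}}{7} = - \frac{\frac{1}{-4 + x} \left(12 + x\right)}{7} = - \frac{12 + x}{7 \left(-4 + x\right)}$)
$\left(\left(-12\right) 14 + \left(-174 - 635\right) \left(625 + C{\left(T{\left(-4 \right)} \right)}\right)\right) 1177 = \left(\left(-12\right) 14 + \left(-174 - 635\right) \left(625 + \frac{-12 - 1}{7 \left(-4 + 1\right)}\right)\right) 1177 = \left(-168 - 809 \left(625 + \frac{-12 - 1}{7 \left(-3\right)}\right)\right) 1177 = \left(-168 - 809 \left(625 + \frac{1}{7} \left(- \frac{1}{3}\right) \left(-13\right)\right)\right) 1177 = \left(-168 - 809 \left(625 + \frac{13}{21}\right)\right) 1177 = \left(-168 - \frac{10628642}{21}\right) 1177 = \left(- \frac{10632170}{21}\right) 1177 = - \frac{12514064090}{21}$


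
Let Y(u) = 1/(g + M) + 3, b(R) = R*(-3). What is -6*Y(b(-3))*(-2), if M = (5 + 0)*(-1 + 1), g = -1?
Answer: 24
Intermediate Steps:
M = 0 (M = 5*0 = 0)
b(R) = -3*R
Y(u) = 2 (Y(u) = 1/(-1 + 0) + 3 = 1/(-1) + 3 = -1 + 3 = 2)
-6*Y(b(-3))*(-2) = -6*2*(-2) = -12*(-2) = 24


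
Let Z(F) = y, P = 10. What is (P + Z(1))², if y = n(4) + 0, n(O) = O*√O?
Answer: 324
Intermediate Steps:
n(O) = O^(3/2)
y = 8 (y = 4^(3/2) + 0 = 8 + 0 = 8)
Z(F) = 8
(P + Z(1))² = (10 + 8)² = 18² = 324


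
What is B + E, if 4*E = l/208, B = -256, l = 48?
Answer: -13309/52 ≈ -255.94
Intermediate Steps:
E = 3/52 (E = (48/208)/4 = (48*(1/208))/4 = (¼)*(3/13) = 3/52 ≈ 0.057692)
B + E = -256 + 3/52 = -13309/52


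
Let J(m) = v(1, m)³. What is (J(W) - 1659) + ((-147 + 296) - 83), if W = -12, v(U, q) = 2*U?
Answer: -1585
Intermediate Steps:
J(m) = 8 (J(m) = (2*1)³ = 2³ = 8)
(J(W) - 1659) + ((-147 + 296) - 83) = (8 - 1659) + ((-147 + 296) - 83) = -1651 + (149 - 83) = -1651 + 66 = -1585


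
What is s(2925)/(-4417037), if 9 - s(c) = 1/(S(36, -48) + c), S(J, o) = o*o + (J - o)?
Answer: -47816/23467717581 ≈ -2.0375e-6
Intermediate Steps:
S(J, o) = J + o**2 - o (S(J, o) = o**2 + (J - o) = J + o**2 - o)
s(c) = 9 - 1/(2388 + c) (s(c) = 9 - 1/((36 + (-48)**2 - 1*(-48)) + c) = 9 - 1/((36 + 2304 + 48) + c) = 9 - 1/(2388 + c))
s(2925)/(-4417037) = ((21491 + 9*2925)/(2388 + 2925))/(-4417037) = ((21491 + 26325)/5313)*(-1/4417037) = ((1/5313)*47816)*(-1/4417037) = (47816/5313)*(-1/4417037) = -47816/23467717581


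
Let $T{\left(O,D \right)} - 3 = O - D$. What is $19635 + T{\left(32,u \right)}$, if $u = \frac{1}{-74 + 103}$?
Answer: $\frac{570429}{29} \approx 19670.0$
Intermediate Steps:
$u = \frac{1}{29} \approx 0.034483$
$T{\left(O,D \right)} = 3 + O - D$ ($T{\left(O,D \right)} = 3 - \left(D - O\right) = 3 + O - D$)
$19635 + T{\left(32,u \right)} = 19635 + \left(3 + 32 - \frac{1}{29}\right) = 19635 + \frac{1014}{29} = \frac{570429}{29}$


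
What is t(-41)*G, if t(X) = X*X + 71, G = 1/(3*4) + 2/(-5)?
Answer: -2774/5 ≈ -554.80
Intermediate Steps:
G = -19/60 (G = (⅓)*(¼) + 2*(-⅕) = 1/12 - ⅖ = -19/60 ≈ -0.31667)
t(X) = 71 + X² (t(X) = X² + 71 = 71 + X²)
t(-41)*G = (71 + (-41)²)*(-19/60) = (71 + 1681)*(-19/60) = 1752*(-19/60) = -2774/5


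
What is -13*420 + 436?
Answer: -5024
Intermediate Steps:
-13*420 + 436 = -5460 + 436 = -5024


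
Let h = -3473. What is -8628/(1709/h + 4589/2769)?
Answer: -1595638593/215488 ≈ -7404.8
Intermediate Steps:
-8628/(1709/h + 4589/2769) = -8628/(1709/(-3473) + 4589/2769) = -8628/(1709*(-1/3473) + 4589*(1/2769)) = -8628/(-1709/3473 + 353/213) = -8628/861952/739749 = -8628*739749/861952 = -1595638593/215488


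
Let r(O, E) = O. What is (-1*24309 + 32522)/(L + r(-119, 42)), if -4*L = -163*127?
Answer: 32852/20225 ≈ 1.6243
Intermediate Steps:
L = 20701/4 (L = -(-163)*127/4 = -¼*(-20701) = 20701/4 ≈ 5175.3)
(-1*24309 + 32522)/(L + r(-119, 42)) = (-1*24309 + 32522)/(20701/4 - 119) = (-24309 + 32522)/(20225/4) = 8213*(4/20225) = 32852/20225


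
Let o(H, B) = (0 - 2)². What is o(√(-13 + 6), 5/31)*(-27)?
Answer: -108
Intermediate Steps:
o(H, B) = 4 (o(H, B) = (-2)² = 4)
o(√(-13 + 6), 5/31)*(-27) = 4*(-27) = -108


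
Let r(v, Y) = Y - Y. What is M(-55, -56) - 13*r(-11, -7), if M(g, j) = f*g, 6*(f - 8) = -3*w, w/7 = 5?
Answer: 1045/2 ≈ 522.50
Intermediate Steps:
r(v, Y) = 0
w = 35 (w = 7*5 = 35)
f = -19/2 (f = 8 + (-3*35)/6 = 8 + (1/6)*(-105) = 8 - 35/2 = -19/2 ≈ -9.5000)
M(g, j) = -19*g/2
M(-55, -56) - 13*r(-11, -7) = -19/2*(-55) - 13*0 = 1045/2 - 1*0 = 1045/2 + 0 = 1045/2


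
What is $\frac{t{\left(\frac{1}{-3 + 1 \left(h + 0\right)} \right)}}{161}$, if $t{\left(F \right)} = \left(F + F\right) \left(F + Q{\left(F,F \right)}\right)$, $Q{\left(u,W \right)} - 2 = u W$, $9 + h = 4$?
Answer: $- \frac{121}{41216} \approx -0.0029358$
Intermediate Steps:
$h = -5$ ($h = -9 + 4 = -5$)
$Q{\left(u,W \right)} = 2 + W u$ ($Q{\left(u,W \right)} = 2 + u W = 2 + W u$)
$t{\left(F \right)} = 2 F \left(2 + F + F^{2}\right)$ ($t{\left(F \right)} = \left(F + F\right) \left(F + \left(2 + F F\right)\right) = 2 F \left(F + \left(2 + F^{2}\right)\right) = 2 F \left(2 + F + F^{2}\right)$)
$\frac{t{\left(\frac{1}{-3 + 1 \left(h + 0\right)} \right)}}{161} = \frac{2 \frac{1}{-3 + 1 \left(-5 + 0\right)} \left(2 + \frac{1}{-3 + 1 \left(-5 + 0\right)} + \left(\frac{1}{-3 + 1 \left(-5 + 0\right)}\right)^{2}\right)}{161} = \frac{2 \left(2 + \frac{1}{-3 + 1 \left(-5\right)} + \left(\frac{1}{-3 + 1 \left(-5\right)}\right)^{2}\right)}{-3 + 1 \left(-5\right)} \frac{1}{161} = \frac{2 \left(2 + \frac{1}{-3 - 5} + \left(\frac{1}{-3 - 5}\right)^{2}\right)}{-3 - 5} \cdot \frac{1}{161} = \frac{2 \left(2 + \frac{1}{-8} + \left(\frac{1}{-8}\right)^{2}\right)}{-8} \cdot \frac{1}{161} = 2 \left(- \frac{1}{8}\right) \left(2 - \frac{1}{8} + \left(- \frac{1}{8}\right)^{2}\right) \frac{1}{161} = 2 \left(- \frac{1}{8}\right) \left(2 - \frac{1}{8} + \frac{1}{64}\right) \frac{1}{161} = 2 \left(- \frac{1}{8}\right) \frac{121}{64} \cdot \frac{1}{161} = \left(- \frac{121}{256}\right) \frac{1}{161} = - \frac{121}{41216}$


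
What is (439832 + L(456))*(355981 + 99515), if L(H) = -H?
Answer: 200134010496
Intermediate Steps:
(439832 + L(456))*(355981 + 99515) = (439832 - 1*456)*(355981 + 99515) = (439832 - 456)*455496 = 439376*455496 = 200134010496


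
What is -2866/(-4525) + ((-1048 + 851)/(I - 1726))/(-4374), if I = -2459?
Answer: 10492356623/16566196950 ≈ 0.63336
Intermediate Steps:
-2866/(-4525) + ((-1048 + 851)/(I - 1726))/(-4374) = -2866/(-4525) + ((-1048 + 851)/(-2459 - 1726))/(-4374) = -2866*(-1/4525) - 197/(-4185)*(-1/4374) = 2866/4525 - 197*(-1/4185)*(-1/4374) = 2866/4525 + (197/4185)*(-1/4374) = 2866/4525 - 197/18305190 = 10492356623/16566196950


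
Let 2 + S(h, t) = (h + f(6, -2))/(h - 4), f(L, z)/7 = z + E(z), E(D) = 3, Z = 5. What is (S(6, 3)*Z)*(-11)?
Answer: -495/2 ≈ -247.50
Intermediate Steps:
f(L, z) = 21 + 7*z (f(L, z) = 7*(z + 3) = 7*(3 + z) = 21 + 7*z)
S(h, t) = -2 + (7 + h)/(-4 + h) (S(h, t) = -2 + (h + (21 + 7*(-2)))/(h - 4) = -2 + (h + (21 - 14))/(-4 + h) = -2 + (h + 7)/(-4 + h) = -2 + (7 + h)/(-4 + h))
(S(6, 3)*Z)*(-11) = (((15 - 1*6)/(-4 + 6))*5)*(-11) = (((15 - 6)/2)*5)*(-11) = (((½)*9)*5)*(-11) = ((9/2)*5)*(-11) = (45/2)*(-11) = -495/2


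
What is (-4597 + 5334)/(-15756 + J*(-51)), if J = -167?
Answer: -737/7239 ≈ -0.10181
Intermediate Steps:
(-4597 + 5334)/(-15756 + J*(-51)) = (-4597 + 5334)/(-15756 - 167*(-51)) = 737/(-15756 + 8517) = 737/(-7239) = 737*(-1/7239) = -737/7239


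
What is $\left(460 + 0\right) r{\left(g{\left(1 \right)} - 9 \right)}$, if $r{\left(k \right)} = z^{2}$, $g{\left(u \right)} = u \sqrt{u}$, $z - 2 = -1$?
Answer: $460$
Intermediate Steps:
$z = 1$ ($z = 2 - 1 = 1$)
$g{\left(u \right)} = u^{\frac{3}{2}}$
$r{\left(k \right)} = 1$ ($r{\left(k \right)} = 1^{2} = 1$)
$\left(460 + 0\right) r{\left(g{\left(1 \right)} - 9 \right)} = \left(460 + 0\right) 1 = 460 \cdot 1 = 460$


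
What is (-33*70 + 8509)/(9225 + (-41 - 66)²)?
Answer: 6199/20674 ≈ 0.29985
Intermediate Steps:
(-33*70 + 8509)/(9225 + (-41 - 66)²) = (-2310 + 8509)/(9225 + (-107)²) = 6199/(9225 + 11449) = 6199/20674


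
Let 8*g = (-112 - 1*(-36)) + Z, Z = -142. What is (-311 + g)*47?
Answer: -63591/4 ≈ -15898.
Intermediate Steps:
g = -109/4 (g = ((-112 - 1*(-36)) - 142)/8 = ((-112 + 36) - 142)/8 = (-76 - 142)/8 = (1/8)*(-218) = -109/4 ≈ -27.250)
(-311 + g)*47 = (-311 - 109/4)*47 = -1353/4*47 = -63591/4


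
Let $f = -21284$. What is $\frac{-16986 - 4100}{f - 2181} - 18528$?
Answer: $- \frac{33441418}{1805} \approx -18527.0$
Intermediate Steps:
$\frac{-16986 - 4100}{f - 2181} - 18528 = \frac{-16986 - 4100}{-21284 - 2181} - 18528 = - \frac{21086}{-23465} - 18528 = \left(-21086\right) \left(- \frac{1}{23465}\right) - 18528 = \frac{1622}{1805} - 18528 = - \frac{33441418}{1805}$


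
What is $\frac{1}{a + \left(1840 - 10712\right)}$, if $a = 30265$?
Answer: $\frac{1}{21393} \approx 4.6744 \cdot 10^{-5}$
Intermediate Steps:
$\frac{1}{a + \left(1840 - 10712\right)} = \frac{1}{30265 + \left(1840 - 10712\right)} = \frac{1}{30265 - 8872} = \frac{1}{21393}$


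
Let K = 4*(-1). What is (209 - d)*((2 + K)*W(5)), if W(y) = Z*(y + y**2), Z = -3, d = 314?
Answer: -18900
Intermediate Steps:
K = -4
W(y) = -3*y - 3*y**2 (W(y) = -3*(y + y**2) = -3*y - 3*y**2)
(209 - d)*((2 + K)*W(5)) = (209 - 1*314)*((2 - 4)*(-3*5*(1 + 5))) = (209 - 314)*(-(-6)*5*6) = -(-210)*(-90) = -105*180 = -18900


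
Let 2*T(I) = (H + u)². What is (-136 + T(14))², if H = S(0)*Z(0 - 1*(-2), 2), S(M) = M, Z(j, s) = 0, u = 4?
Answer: 16384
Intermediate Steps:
H = 0 (H = 0*0 = 0)
T(I) = 8 (T(I) = (0 + 4)²/2 = (½)*4² = (½)*16 = 8)
(-136 + T(14))² = (-136 + 8)² = (-128)² = 16384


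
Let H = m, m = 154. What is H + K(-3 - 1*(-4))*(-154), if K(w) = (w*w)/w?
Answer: 0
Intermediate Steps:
K(w) = w (K(w) = w²/w = w)
H = 154
H + K(-3 - 1*(-4))*(-154) = 154 + (-3 - 1*(-4))*(-154) = 154 + (-3 + 4)*(-154) = 154 + 1*(-154) = 154 - 154 = 0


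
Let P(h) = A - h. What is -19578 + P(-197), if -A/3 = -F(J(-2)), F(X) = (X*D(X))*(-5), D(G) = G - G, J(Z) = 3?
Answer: -19381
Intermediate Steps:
D(G) = 0
F(X) = 0 (F(X) = (X*0)*(-5) = 0*(-5) = 0)
A = 0 (A = -(-3)*0 = -3*0 = 0)
P(h) = -h (P(h) = 0 - h = -h)
-19578 + P(-197) = -19578 - 1*(-197) = -19578 + 197 = -19381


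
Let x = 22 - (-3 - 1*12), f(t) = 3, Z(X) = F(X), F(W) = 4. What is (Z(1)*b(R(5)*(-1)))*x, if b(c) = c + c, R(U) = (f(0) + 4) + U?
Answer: -3552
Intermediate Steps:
Z(X) = 4
x = 37 (x = 22 - (-3 - 12) = 22 - 1*(-15) = 22 + 15 = 37)
R(U) = 7 + U (R(U) = (3 + 4) + U = 7 + U)
b(c) = 2*c
(Z(1)*b(R(5)*(-1)))*x = (4*(2*((7 + 5)*(-1))))*37 = (4*(2*(12*(-1))))*37 = (4*(2*(-12)))*37 = (4*(-24))*37 = -96*37 = -3552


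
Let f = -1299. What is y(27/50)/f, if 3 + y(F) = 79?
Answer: -76/1299 ≈ -0.058507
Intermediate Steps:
y(F) = 76 (y(F) = -3 + 79 = 76)
y(27/50)/f = 76/(-1299) = 76*(-1/1299) = -76/1299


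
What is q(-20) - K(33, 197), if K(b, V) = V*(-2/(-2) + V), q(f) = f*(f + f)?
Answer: -38206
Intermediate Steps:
q(f) = 2*f² (q(f) = f*(2*f) = 2*f²)
K(b, V) = V*(1 + V) (K(b, V) = V*(-2*(-½) + V) = V*(1 + V))
q(-20) - K(33, 197) = 2*(-20)² - 197*(1 + 197) = 2*400 - 197*198 = 800 - 1*39006 = 800 - 39006 = -38206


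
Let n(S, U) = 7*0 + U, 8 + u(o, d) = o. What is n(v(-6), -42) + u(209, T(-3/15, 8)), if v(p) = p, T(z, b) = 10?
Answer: 159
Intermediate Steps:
u(o, d) = -8 + o
n(S, U) = U (n(S, U) = 0 + U = U)
n(v(-6), -42) + u(209, T(-3/15, 8)) = -42 + (-8 + 209) = -42 + 201 = 159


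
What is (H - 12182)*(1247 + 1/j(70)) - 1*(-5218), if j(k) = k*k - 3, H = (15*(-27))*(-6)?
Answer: -59525620574/4897 ≈ -1.2156e+7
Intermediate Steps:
H = 2430 (H = -405*(-6) = 2430)
j(k) = -3 + k² (j(k) = k² - 3 = -3 + k²)
(H - 12182)*(1247 + 1/j(70)) - 1*(-5218) = (2430 - 12182)*(1247 + 1/(-3 + 70²)) - 1*(-5218) = -9752*(1247 + 1/(-3 + 4900)) + 5218 = -9752*(1247 + 1/4897) + 5218 = -9752*6106560/4897 + 5218 = -59551173120/4897 + 5218 = -59525620574/4897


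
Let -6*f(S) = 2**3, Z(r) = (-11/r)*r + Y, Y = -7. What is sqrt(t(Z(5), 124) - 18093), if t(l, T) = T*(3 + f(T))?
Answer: I*sqrt(160977)/3 ≈ 133.74*I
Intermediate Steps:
Z(r) = -18 (Z(r) = (-11/r)*r - 7 = -11 - 7 = -18)
f(S) = -4/3 (f(S) = -1/6*2**3 = -1/6*8 = -4/3)
t(l, T) = 5*T/3 (t(l, T) = T*(3 - 4/3) = T*(5/3) = 5*T/3)
sqrt(t(Z(5), 124) - 18093) = sqrt((5/3)*124 - 18093) = sqrt(620/3 - 18093) = sqrt(-53659/3) = I*sqrt(160977)/3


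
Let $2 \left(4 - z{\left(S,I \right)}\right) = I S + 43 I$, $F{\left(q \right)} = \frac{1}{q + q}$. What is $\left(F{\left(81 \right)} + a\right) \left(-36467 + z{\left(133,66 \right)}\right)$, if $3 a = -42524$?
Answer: $\frac{97066685945}{162} \approx 5.9918 \cdot 10^{8}$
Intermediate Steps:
$F{\left(q \right)} = \frac{1}{2 q}$
$a = - \frac{42524}{3}$ ($a = \frac{1}{3} \left(-42524\right) = - \frac{42524}{3} \approx -14175.0$)
$z{\left(S,I \right)} = 4 - \frac{43 I}{2} - \frac{I S}{2}$ ($z{\left(S,I \right)} = 4 - \frac{I S + 43 I}{2} = 4 - \frac{43 I + I S}{2} = 4 - \left(\frac{43 I}{2} + \frac{I S}{2}\right) = 4 - \frac{43 I}{2} - \frac{I S}{2}$)
$\left(F{\left(81 \right)} + a\right) \left(-36467 + z{\left(133,66 \right)}\right) = \left(\frac{1}{2 \cdot 81} - \frac{42524}{3}\right) \left(-36467 - \left(1415 + 4389\right)\right) = \left(\frac{1}{2} \cdot \frac{1}{81} - \frac{42524}{3}\right) \left(-36467 - 5804\right) = \left(\frac{1}{162} - \frac{42524}{3}\right) \left(-36467 - 5804\right) = \left(- \frac{2296295}{162}\right) \left(-42271\right) = \frac{97066685945}{162}$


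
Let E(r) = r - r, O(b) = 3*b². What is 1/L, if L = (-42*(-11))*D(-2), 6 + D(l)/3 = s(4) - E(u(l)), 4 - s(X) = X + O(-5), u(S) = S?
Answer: -1/112266 ≈ -8.9074e-6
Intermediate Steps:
E(r) = 0
s(X) = -71 - X (s(X) = 4 - (X + 3*(-5)²) = 4 - (X + 3*25) = 4 - (X + 75) = 4 - (75 + X) = 4 + (-75 - X) = -71 - X)
D(l) = -243 (D(l) = -18 + 3*((-71 - 1*4) - 1*0) = -18 + 3*((-71 - 4) + 0) = -18 + 3*(-75 + 0) = -18 + 3*(-75) = -18 - 225 = -243)
L = -112266 (L = -42*(-11)*(-243) = 462*(-243) = -112266)
1/L = 1/(-112266) = -1/112266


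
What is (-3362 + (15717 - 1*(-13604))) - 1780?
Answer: 24179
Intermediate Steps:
(-3362 + (15717 - 1*(-13604))) - 1780 = (-3362 + (15717 + 13604)) - 1780 = (-3362 + 29321) - 1780 = 25959 - 1780 = 24179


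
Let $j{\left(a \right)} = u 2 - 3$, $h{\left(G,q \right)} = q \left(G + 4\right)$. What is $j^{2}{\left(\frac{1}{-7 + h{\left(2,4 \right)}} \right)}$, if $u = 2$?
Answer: $1$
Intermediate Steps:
$h{\left(G,q \right)} = q \left(4 + G\right)$
$j{\left(a \right)} = 1$ ($j{\left(a \right)} = 2 \cdot 2 - 3 = 4 - 3 = 1$)
$j^{2}{\left(\frac{1}{-7 + h{\left(2,4 \right)}} \right)} = 1^{2} = 1$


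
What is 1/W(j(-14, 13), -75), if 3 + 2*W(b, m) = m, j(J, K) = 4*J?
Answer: -1/39 ≈ -0.025641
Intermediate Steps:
W(b, m) = -3/2 + m/2
1/W(j(-14, 13), -75) = 1/(-3/2 + (1/2)*(-75)) = 1/(-3/2 - 75/2) = 1/(-39) = -1/39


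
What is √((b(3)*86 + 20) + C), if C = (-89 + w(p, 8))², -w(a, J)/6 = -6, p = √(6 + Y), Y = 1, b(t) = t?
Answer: 21*√7 ≈ 55.561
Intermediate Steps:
p = √7 (p = √(6 + 1) = √7 ≈ 2.6458)
w(a, J) = 36 (w(a, J) = -6*(-6) = 36)
C = 2809 (C = (-89 + 36)² = (-53)² = 2809)
√((b(3)*86 + 20) + C) = √((3*86 + 20) + 2809) = √((258 + 20) + 2809) = √(278 + 2809) = √3087 = 21*√7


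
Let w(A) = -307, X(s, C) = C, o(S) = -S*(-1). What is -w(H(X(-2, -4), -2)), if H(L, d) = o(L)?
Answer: 307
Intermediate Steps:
o(S) = S
H(L, d) = L
-w(H(X(-2, -4), -2)) = -1*(-307) = 307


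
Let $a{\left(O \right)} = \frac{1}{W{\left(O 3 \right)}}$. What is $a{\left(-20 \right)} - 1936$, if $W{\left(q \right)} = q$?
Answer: $- \frac{116161}{60} \approx -1936.0$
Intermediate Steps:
$a{\left(O \right)} = \frac{1}{3 O}$ ($a{\left(O \right)} = \frac{1}{O 3} = \frac{1}{3 O}$)
$a{\left(-20 \right)} - 1936 = \frac{1}{3 \left(-20\right)} - 1936 = \frac{1}{3} \left(- \frac{1}{20}\right) - 1936 = - \frac{1}{60} - 1936 = - \frac{116161}{60}$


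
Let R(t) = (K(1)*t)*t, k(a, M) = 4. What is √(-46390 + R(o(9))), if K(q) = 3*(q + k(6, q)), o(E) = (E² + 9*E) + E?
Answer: 5*√15689 ≈ 626.28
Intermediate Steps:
o(E) = E² + 10*E
K(q) = 12 + 3*q (K(q) = 3*(q + 4) = 3*(4 + q) = 12 + 3*q)
R(t) = 15*t² (R(t) = ((12 + 3*1)*t)*t = ((12 + 3)*t)*t = (15*t)*t = 15*t²)
√(-46390 + R(o(9))) = √(-46390 + 15*(9*(10 + 9))²) = √(-46390 + 15*(9*19)²) = √(-46390 + 15*171²) = √(-46390 + 15*29241) = √(-46390 + 438615) = √392225 = 5*√15689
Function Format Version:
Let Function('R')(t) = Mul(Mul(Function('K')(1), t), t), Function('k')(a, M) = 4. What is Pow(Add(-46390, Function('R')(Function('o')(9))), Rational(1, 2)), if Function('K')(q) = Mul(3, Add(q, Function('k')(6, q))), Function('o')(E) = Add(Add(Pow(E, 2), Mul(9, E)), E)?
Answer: Mul(5, Pow(15689, Rational(1, 2))) ≈ 626.28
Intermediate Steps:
Function('o')(E) = Add(Pow(E, 2), Mul(10, E))
Function('K')(q) = Add(12, Mul(3, q)) (Function('K')(q) = Mul(3, Add(q, 4)) = Mul(3, Add(4, q)) = Add(12, Mul(3, q)))
Function('R')(t) = Mul(15, Pow(t, 2)) (Function('R')(t) = Mul(Mul(Add(12, Mul(3, 1)), t), t) = Mul(Mul(Add(12, 3), t), t) = Mul(Mul(15, t), t) = Mul(15, Pow(t, 2)))
Pow(Add(-46390, Function('R')(Function('o')(9))), Rational(1, 2)) = Pow(Add(-46390, Mul(15, Pow(Mul(9, Add(10, 9)), 2))), Rational(1, 2)) = Pow(Add(-46390, Mul(15, Pow(Mul(9, 19), 2))), Rational(1, 2)) = Pow(Add(-46390, Mul(15, Pow(171, 2))), Rational(1, 2)) = Pow(Add(-46390, Mul(15, 29241)), Rational(1, 2)) = Pow(Add(-46390, 438615), Rational(1, 2)) = Pow(392225, Rational(1, 2)) = Mul(5, Pow(15689, Rational(1, 2)))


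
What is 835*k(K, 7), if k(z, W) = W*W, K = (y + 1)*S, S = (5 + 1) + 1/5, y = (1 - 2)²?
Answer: 40915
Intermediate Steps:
y = 1 (y = (-1)² = 1)
S = 31/5 (S = 6 + ⅕ = 31/5 ≈ 6.2000)
K = 62/5 (K = (1 + 1)*(31/5) = 2*(31/5) = 62/5 ≈ 12.400)
k(z, W) = W²
835*k(K, 7) = 835*7² = 835*49 = 40915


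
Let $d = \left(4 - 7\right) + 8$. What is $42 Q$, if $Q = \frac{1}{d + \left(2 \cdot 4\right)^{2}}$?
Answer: $\frac{14}{23} \approx 0.6087$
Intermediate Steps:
$d = 5$ ($d = -3 + 8 = 5$)
$Q = \frac{1}{69}$ ($Q = \frac{1}{5 + \left(2 \cdot 4\right)^{2}} = \frac{1}{5 + 8^{2}} = \frac{1}{5 + 64} = \frac{1}{69} \approx 0.014493$)
$42 Q = 42 \cdot \frac{1}{69} = \frac{14}{23}$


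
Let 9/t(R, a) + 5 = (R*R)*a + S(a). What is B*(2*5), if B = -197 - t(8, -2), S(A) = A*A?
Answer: -84680/43 ≈ -1969.3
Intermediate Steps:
S(A) = A²
t(R, a) = 9/(-5 + a² + a*R²) (t(R, a) = 9/(-5 + ((R*R)*a + a²)) = 9/(-5 + (R²*a + a²)) = 9/(-5 + (a*R² + a²)) = 9/(-5 + (a² + a*R²)) = 9/(-5 + a² + a*R²))
B = -8468/43 (B = -197 - 9/(-5 + (-2)² - 2*8²) = -197 - 9/(-5 + 4 - 2*64) = -197 - 9/(-5 + 4 - 128) = -197 - 9/(-129) = -197 - 9*(-1)/129 = -197 - 1*(-3/43) = -197 + 3/43 = -8468/43 ≈ -196.93)
B*(2*5) = -16936*5/43 = -8468/43*10 = -84680/43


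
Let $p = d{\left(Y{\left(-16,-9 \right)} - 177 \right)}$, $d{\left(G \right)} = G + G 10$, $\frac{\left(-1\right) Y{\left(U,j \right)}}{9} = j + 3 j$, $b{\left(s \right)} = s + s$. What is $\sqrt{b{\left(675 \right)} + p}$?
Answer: $\sqrt{2967} \approx 54.47$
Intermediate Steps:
$b{\left(s \right)} = 2 s$
$Y{\left(U,j \right)} = - 36 j$ ($Y{\left(U,j \right)} = - 9 \left(j + 3 j\right) = - 9 \cdot 4 j = - 36 j$)
$d{\left(G \right)} = 11 G$ ($d{\left(G \right)} = G + 10 G = 11 G$)
$p = 1617$ ($p = 11 \left(\left(-36\right) \left(-9\right) - 177\right) = 11 \left(324 - 177\right) = 11 \cdot 147 = 1617$)
$\sqrt{b{\left(675 \right)} + p} = \sqrt{2 \cdot 675 + 1617} = \sqrt{1350 + 1617} = \sqrt{2967}$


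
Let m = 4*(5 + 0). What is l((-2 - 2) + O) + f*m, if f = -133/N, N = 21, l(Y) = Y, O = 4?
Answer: -380/3 ≈ -126.67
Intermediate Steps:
m = 20 (m = 4*5 = 20)
f = -19/3 (f = -133/21 = -133*1/21 = -19/3 ≈ -6.3333)
l((-2 - 2) + O) + f*m = ((-2 - 2) + 4) - 19/3*20 = (-4 + 4) - 380/3 = 0 - 380/3 = -380/3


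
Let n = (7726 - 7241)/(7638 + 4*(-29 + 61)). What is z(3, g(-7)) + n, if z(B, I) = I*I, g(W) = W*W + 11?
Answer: 27958085/7766 ≈ 3600.1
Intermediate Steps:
g(W) = 11 + W**2 (g(W) = W**2 + 11 = 11 + W**2)
n = 485/7766 (n = 485/(7638 + 4*32) = 485/(7638 + 128) = 485/7766 ≈ 0.062452)
z(B, I) = I**2
z(3, g(-7)) + n = (11 + (-7)**2)**2 + 485/7766 = (11 + 49)**2 + 485/7766 = 60**2 + 485/7766 = 3600 + 485/7766 = 27958085/7766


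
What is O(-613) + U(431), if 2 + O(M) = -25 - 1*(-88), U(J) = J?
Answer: 492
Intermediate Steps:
O(M) = 61 (O(M) = -2 + (-25 - 1*(-88)) = -2 + (-25 + 88) = -2 + 63 = 61)
O(-613) + U(431) = 61 + 431 = 492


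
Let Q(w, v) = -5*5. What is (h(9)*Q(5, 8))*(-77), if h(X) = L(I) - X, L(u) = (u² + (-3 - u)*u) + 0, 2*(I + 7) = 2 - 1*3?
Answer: 51975/2 ≈ 25988.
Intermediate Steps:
I = -15/2 (I = -7 + (2 - 1*3)/2 = -7 + (2 - 3)/2 = -7 + (½)*(-1) = -7 - ½ = -15/2 ≈ -7.5000)
Q(w, v) = -25
L(u) = u² + u*(-3 - u) (L(u) = (u² + u*(-3 - u)) + 0 = u² + u*(-3 - u))
h(X) = 45/2 - X (h(X) = -3*(-15/2) - X = 45/2 - X)
(h(9)*Q(5, 8))*(-77) = ((45/2 - 1*9)*(-25))*(-77) = ((45/2 - 9)*(-25))*(-77) = ((27/2)*(-25))*(-77) = -675/2*(-77) = 51975/2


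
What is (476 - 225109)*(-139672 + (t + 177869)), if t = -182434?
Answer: 32400390021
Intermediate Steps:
(476 - 225109)*(-139672 + (t + 177869)) = (476 - 225109)*(-139672 + (-182434 + 177869)) = -224633*(-139672 - 4565) = -224633*(-144237) = 32400390021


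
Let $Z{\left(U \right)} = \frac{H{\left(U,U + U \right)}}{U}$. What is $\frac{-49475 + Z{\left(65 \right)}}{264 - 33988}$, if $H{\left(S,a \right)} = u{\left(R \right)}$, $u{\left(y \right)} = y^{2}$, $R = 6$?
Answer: $\frac{3215839}{2192060} \approx 1.467$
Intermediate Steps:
$H{\left(S,a \right)} = 36$ ($H{\left(S,a \right)} = 6^{2} = 36$)
$Z{\left(U \right)} = \frac{36}{U}$
$\frac{-49475 + Z{\left(65 \right)}}{264 - 33988} = \frac{-49475 + \frac{36}{65}}{264 - 33988} = \frac{-49475 + 36 \cdot \frac{1}{65}}{-33724} = \left(-49475 + \frac{36}{65}\right) \left(- \frac{1}{33724}\right) = \left(- \frac{3215839}{65}\right) \left(- \frac{1}{33724}\right) = \frac{3215839}{2192060}$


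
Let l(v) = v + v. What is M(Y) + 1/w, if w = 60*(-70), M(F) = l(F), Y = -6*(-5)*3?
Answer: 755999/4200 ≈ 180.00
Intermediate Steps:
Y = 90 (Y = 30*3 = 90)
l(v) = 2*v
M(F) = 2*F
w = -4200
M(Y) + 1/w = 2*90 + 1/(-4200) = 180 - 1/4200 = 755999/4200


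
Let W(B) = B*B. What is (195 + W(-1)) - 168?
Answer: 28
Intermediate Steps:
W(B) = B**2
(195 + W(-1)) - 168 = (195 + (-1)**2) - 168 = (195 + 1) - 168 = 196 - 168 = 28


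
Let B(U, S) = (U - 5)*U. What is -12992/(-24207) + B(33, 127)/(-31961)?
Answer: 392870044/773679927 ≈ 0.50779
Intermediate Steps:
B(U, S) = U*(-5 + U) (B(U, S) = (-5 + U)*U = U*(-5 + U))
-12992/(-24207) + B(33, 127)/(-31961) = -12992/(-24207) + (33*(-5 + 33))/(-31961) = -12992*(-1/24207) + (33*28)*(-1/31961) = 12992/24207 + 924*(-1/31961) = 12992/24207 - 924/31961 = 392870044/773679927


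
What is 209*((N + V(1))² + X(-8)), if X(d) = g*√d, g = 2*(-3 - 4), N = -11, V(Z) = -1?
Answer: 30096 - 5852*I*√2 ≈ 30096.0 - 8276.0*I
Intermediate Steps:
g = -14 (g = 2*(-7) = -14)
X(d) = -14*√d
209*((N + V(1))² + X(-8)) = 209*((-11 - 1)² - 28*I*√2) = 209*((-12)² - 28*I*√2) = 209*(144 - 28*I*√2) = 30096 - 5852*I*√2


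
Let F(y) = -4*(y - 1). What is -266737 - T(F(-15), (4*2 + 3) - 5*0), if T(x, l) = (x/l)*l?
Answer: -266801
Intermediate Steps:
F(y) = 4 - 4*y (F(y) = -4*(-1 + y) = 4 - 4*y)
T(x, l) = x
-266737 - T(F(-15), (4*2 + 3) - 5*0) = -266737 - (4 - 4*(-15)) = -266737 - (4 + 60) = -266737 - 1*64 = -266737 - 64 = -266801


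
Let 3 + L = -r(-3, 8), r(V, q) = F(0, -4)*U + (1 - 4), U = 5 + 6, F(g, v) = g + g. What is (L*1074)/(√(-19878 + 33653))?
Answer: 0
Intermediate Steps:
F(g, v) = 2*g
U = 11
r(V, q) = -3 (r(V, q) = (2*0)*11 + (1 - 4) = 0*11 - 3 = 0 - 3 = -3)
L = 0 (L = -3 - 1*(-3) = -3 + 3 = 0)
(L*1074)/(√(-19878 + 33653)) = (0*1074)/(√(-19878 + 33653)) = 0/(√13775) = 0/((5*√551)) = 0*(√551/2755) = 0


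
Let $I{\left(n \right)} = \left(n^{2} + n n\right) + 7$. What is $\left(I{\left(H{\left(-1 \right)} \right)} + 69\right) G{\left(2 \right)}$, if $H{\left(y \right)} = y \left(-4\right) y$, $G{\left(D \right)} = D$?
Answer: $216$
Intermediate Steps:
$H{\left(y \right)} = - 4 y^{2}$ ($H{\left(y \right)} = - 4 y y = - 4 y^{2}$)
$I{\left(n \right)} = 7 + 2 n^{2}$ ($I{\left(n \right)} = \left(n^{2} + n^{2}\right) + 7 = 2 n^{2} + 7 = 7 + 2 n^{2}$)
$\left(I{\left(H{\left(-1 \right)} \right)} + 69\right) G{\left(2 \right)} = \left(\left(7 + 2 \left(- 4 \left(-1\right)^{2}\right)^{2}\right) + 69\right) 2 = \left(\left(7 + 2 \left(\left(-4\right) 1\right)^{2}\right) + 69\right) 2 = \left(\left(7 + 2 \left(-4\right)^{2}\right) + 69\right) 2 = \left(\left(7 + 2 \cdot 16\right) + 69\right) 2 = \left(\left(7 + 32\right) + 69\right) 2 = \left(39 + 69\right) 2 = 108 \cdot 2 = 216$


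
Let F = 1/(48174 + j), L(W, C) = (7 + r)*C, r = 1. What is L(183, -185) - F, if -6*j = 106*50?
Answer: -209970563/141872 ≈ -1480.0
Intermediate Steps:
j = -2650/3 (j = -53*50/3 = -1/6*5300 = -2650/3 ≈ -883.33)
L(W, C) = 8*C (L(W, C) = (7 + 1)*C = 8*C)
F = 3/141872 (F = 1/(48174 - 2650/3) = 1/(141872/3) = 3/141872 ≈ 2.1146e-5)
L(183, -185) - F = 8*(-185) - 1*3/141872 = -1480 - 3/141872 = -209970563/141872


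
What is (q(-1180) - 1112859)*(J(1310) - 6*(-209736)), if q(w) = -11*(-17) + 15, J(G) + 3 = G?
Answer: -1401639614011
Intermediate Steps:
J(G) = -3 + G
q(w) = 202 (q(w) = 187 + 15 = 202)
(q(-1180) - 1112859)*(J(1310) - 6*(-209736)) = (202 - 1112859)*((-3 + 1310) - 6*(-209736)) = -1112657*(1307 + 1258416) = -1112657*1259723 = -1401639614011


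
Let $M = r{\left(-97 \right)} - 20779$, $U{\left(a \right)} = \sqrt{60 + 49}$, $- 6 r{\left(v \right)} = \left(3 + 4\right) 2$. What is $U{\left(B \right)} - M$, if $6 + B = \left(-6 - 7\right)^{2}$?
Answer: $\frac{62344}{3} + \sqrt{109} \approx 20792.0$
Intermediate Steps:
$r{\left(v \right)} = - \frac{7}{3}$ ($r{\left(v \right)} = - \frac{\left(3 + 4\right) 2}{6} = - \frac{7 \cdot 2}{6} = \left(- \frac{1}{6}\right) 14 = - \frac{7}{3}$)
$B = 163$ ($B = -6 + \left(-6 - 7\right)^{2} = -6 + \left(-13\right)^{2} = -6 + 169 = 163$)
$U{\left(a \right)} = \sqrt{109}$
$M = - \frac{62344}{3}$ ($M = - \frac{7}{3} - 20779 = - \frac{62344}{3} \approx -20781.0$)
$U{\left(B \right)} - M = \sqrt{109} - - \frac{62344}{3} = \sqrt{109} + \frac{62344}{3} = \frac{62344}{3} + \sqrt{109}$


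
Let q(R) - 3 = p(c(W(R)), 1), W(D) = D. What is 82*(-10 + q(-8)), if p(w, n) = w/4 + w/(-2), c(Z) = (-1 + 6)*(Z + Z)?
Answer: 1066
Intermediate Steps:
c(Z) = 10*Z (c(Z) = 5*(2*Z) = 10*Z)
p(w, n) = -w/4 (p(w, n) = w*(1/4) + w*(-1/2) = w/4 - w/2 = -w/4)
q(R) = 3 - 5*R/2
82*(-10 + q(-8)) = 82*(-10 + (3 - 5/2*(-8))) = 82*(-10 + (3 + 20)) = 82*(-10 + 23) = 82*13 = 1066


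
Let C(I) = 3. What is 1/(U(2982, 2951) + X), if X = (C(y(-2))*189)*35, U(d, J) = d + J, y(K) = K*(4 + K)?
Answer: 1/25778 ≈ 3.8793e-5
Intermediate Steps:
U(d, J) = J + d
X = 19845 (X = (3*189)*35 = 567*35 = 19845)
1/(U(2982, 2951) + X) = 1/((2951 + 2982) + 19845) = 1/(5933 + 19845) = 1/25778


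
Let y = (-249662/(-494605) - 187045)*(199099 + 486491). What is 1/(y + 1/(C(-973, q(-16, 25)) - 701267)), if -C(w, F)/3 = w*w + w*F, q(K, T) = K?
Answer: -354944177518/45516563154347869933493 ≈ -7.7981e-12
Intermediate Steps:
C(w, F) = -3*w² - 3*F*w (C(w, F) = -3*(w*w + w*F) = -3*(w² + F*w) = -3*w² - 3*F*w)
y = -12685217081953434/98921 (y = (-249662*(-1/494605) - 187045)*685590 = (249662/494605 - 187045)*685590 = -92513142563/494605*685590 = -12685217081953434/98921 ≈ -1.2824e+11)
1/(y + 1/(C(-973, q(-16, 25)) - 701267)) = 1/(-12685217081953434/98921 + 1/(-3*(-973)*(-16 - 973) - 701267)) = 1/(-12685217081953434/98921 + 1/(-3*(-973)*(-989) - 701267)) = 1/(-12685217081953434/98921 + 1/(-2886891 - 701267)) = 1/(-12685217081953434/98921 + 1/(-3588158)) = 1/(-12685217081953434/98921 - 1/3588158) = 1/(-45516563154347869933493/354944177518) = -354944177518/45516563154347869933493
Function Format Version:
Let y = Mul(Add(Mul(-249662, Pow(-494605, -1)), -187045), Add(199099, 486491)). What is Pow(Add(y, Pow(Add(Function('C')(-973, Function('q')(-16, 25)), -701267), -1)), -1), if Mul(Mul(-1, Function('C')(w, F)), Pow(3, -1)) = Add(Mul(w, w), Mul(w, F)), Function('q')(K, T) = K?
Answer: Rational(-354944177518, 45516563154347869933493) ≈ -7.7981e-12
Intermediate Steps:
Function('C')(w, F) = Add(Mul(-3, Pow(w, 2)), Mul(-3, F, w)) (Function('C')(w, F) = Mul(-3, Add(Mul(w, w), Mul(w, F))) = Mul(-3, Add(Pow(w, 2), Mul(F, w))) = Add(Mul(-3, Pow(w, 2)), Mul(-3, F, w)))
y = Rational(-12685217081953434, 98921) (y = Mul(Add(Mul(-249662, Rational(-1, 494605)), -187045), 685590) = Mul(Add(Rational(249662, 494605), -187045), 685590) = Mul(Rational(-92513142563, 494605), 685590) = Rational(-12685217081953434, 98921) ≈ -1.2824e+11)
Pow(Add(y, Pow(Add(Function('C')(-973, Function('q')(-16, 25)), -701267), -1)), -1) = Pow(Add(Rational(-12685217081953434, 98921), Pow(Add(Mul(-3, -973, Add(-16, -973)), -701267), -1)), -1) = Pow(Add(Rational(-12685217081953434, 98921), Pow(Add(Mul(-3, -973, -989), -701267), -1)), -1) = Pow(Add(Rational(-12685217081953434, 98921), Pow(Add(-2886891, -701267), -1)), -1) = Pow(Add(Rational(-12685217081953434, 98921), Pow(-3588158, -1)), -1) = Pow(Add(Rational(-12685217081953434, 98921), Rational(-1, 3588158)), -1) = Pow(Rational(-45516563154347869933493, 354944177518), -1) = Rational(-354944177518, 45516563154347869933493)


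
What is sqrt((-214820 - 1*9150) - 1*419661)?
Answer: I*sqrt(643631) ≈ 802.27*I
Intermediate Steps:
sqrt((-214820 - 1*9150) - 1*419661) = sqrt((-214820 - 9150) - 419661) = sqrt(-223970 - 419661) = sqrt(-643631) = I*sqrt(643631)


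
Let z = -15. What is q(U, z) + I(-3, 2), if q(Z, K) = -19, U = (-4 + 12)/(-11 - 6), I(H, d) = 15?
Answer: -4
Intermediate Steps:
U = -8/17 (U = 8/(-17) = 8*(-1/17) = -8/17 ≈ -0.47059)
q(U, z) + I(-3, 2) = -19 + 15 = -4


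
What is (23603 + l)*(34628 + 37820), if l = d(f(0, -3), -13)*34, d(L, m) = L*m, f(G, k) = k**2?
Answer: 1421792000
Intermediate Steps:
l = -3978 (l = ((-3)**2*(-13))*34 = (9*(-13))*34 = -117*34 = -3978)
(23603 + l)*(34628 + 37820) = (23603 - 3978)*(34628 + 37820) = 19625*72448 = 1421792000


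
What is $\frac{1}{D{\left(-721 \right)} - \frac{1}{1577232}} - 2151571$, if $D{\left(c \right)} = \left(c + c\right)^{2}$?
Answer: $- \frac{7056377110520415005}{3279639440447} \approx -2.1516 \cdot 10^{6}$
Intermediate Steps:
$D{\left(c \right)} = 4 c^{2}$ ($D{\left(c \right)} = \left(2 c\right)^{2} = 4 c^{2}$)
$\frac{1}{D{\left(-721 \right)} - \frac{1}{1577232}} - 2151571 = \frac{1}{4 \left(-721\right)^{2} - \frac{1}{1577232}} - 2151571 = \frac{1}{4 \cdot 519841 - \frac{1}{1577232}} - 2151571 = \frac{1}{2079364 - \frac{1}{1577232}} - 2151571 = \frac{1}{\frac{3279639440447}{1577232}} - 2151571 = \frac{1577232}{3279639440447} - 2151571 = - \frac{7056377110520415005}{3279639440447}$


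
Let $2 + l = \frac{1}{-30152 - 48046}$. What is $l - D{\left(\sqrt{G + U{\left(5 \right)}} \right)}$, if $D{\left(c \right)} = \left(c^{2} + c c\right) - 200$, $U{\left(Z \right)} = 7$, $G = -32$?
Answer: $\frac{19393103}{78198} \approx 248.0$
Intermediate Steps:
$l = - \frac{156397}{78198}$ ($l = -2 + \frac{1}{-30152 - 48046} = -2 + \frac{1}{-78198} = -2 - \frac{1}{78198} = - \frac{156397}{78198} \approx -2.0$)
$D{\left(c \right)} = -200 + 2 c^{2}$ ($D{\left(c \right)} = \left(c^{2} + c^{2}\right) - 200 = 2 c^{2} - 200 = -200 + 2 c^{2}$)
$l - D{\left(\sqrt{G + U{\left(5 \right)}} \right)} = - \frac{156397}{78198} - \left(-200 + 2 \left(\sqrt{-32 + 7}\right)^{2}\right) = - \frac{156397}{78198} - \left(-200 + 2 \left(\sqrt{-25}\right)^{2}\right) = - \frac{156397}{78198} - \left(-200 + 2 \left(5 i\right)^{2}\right) = - \frac{156397}{78198} - \left(-200 + 2 \left(-25\right)\right) = - \frac{156397}{78198} - \left(-200 - 50\right) = - \frac{156397}{78198} - -250 = - \frac{156397}{78198} + 250 = \frac{19393103}{78198}$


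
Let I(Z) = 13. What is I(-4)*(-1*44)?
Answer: -572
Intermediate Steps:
I(-4)*(-1*44) = 13*(-1*44) = 13*(-44) = -572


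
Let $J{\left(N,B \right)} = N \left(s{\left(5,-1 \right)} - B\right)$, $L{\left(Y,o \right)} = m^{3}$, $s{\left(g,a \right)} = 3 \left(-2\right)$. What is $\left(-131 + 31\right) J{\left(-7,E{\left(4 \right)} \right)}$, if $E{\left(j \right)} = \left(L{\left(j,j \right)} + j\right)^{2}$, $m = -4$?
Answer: $-2524200$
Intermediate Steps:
$s{\left(g,a \right)} = -6$
$L{\left(Y,o \right)} = -64$ ($L{\left(Y,o \right)} = \left(-4\right)^{3} = -64$)
$E{\left(j \right)} = \left(-64 + j\right)^{2}$
$J{\left(N,B \right)} = N \left(-6 - B\right)$
$\left(-131 + 31\right) J{\left(-7,E{\left(4 \right)} \right)} = \left(-131 + 31\right) \left(\left(-1\right) \left(-7\right) \left(6 + \left(-64 + 4\right)^{2}\right)\right) = - 100 \left(\left(-1\right) \left(-7\right) \left(6 + \left(-60\right)^{2}\right)\right) = - 100 \left(\left(-1\right) \left(-7\right) \left(6 + 3600\right)\right) = - 100 \left(\left(-1\right) \left(-7\right) 3606\right) = \left(-100\right) 25242 = -2524200$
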